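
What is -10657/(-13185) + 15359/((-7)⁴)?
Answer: 228095872/31657185 ≈ 7.2052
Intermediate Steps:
-10657/(-13185) + 15359/((-7)⁴) = -10657*(-1/13185) + 15359/2401 = 10657/13185 + 15359*(1/2401) = 10657/13185 + 15359/2401 = 228095872/31657185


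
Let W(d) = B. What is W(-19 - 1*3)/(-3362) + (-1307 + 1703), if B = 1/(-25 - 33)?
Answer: 77218417/194996 ≈ 396.00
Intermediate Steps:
B = -1/58 (B = 1/(-58) = -1/58 ≈ -0.017241)
W(d) = -1/58
W(-19 - 1*3)/(-3362) + (-1307 + 1703) = -1/58/(-3362) + (-1307 + 1703) = -1/58*(-1/3362) + 396 = 1/194996 + 396 = 77218417/194996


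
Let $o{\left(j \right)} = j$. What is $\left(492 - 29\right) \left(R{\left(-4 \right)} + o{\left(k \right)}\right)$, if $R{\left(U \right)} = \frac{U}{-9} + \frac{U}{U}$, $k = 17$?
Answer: $\frac{76858}{9} \approx 8539.8$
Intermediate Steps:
$R{\left(U \right)} = 1 - \frac{U}{9}$ ($R{\left(U \right)} = U \left(- \frac{1}{9}\right) + 1 = - \frac{U}{9} + 1 = 1 - \frac{U}{9}$)
$\left(492 - 29\right) \left(R{\left(-4 \right)} + o{\left(k \right)}\right) = \left(492 - 29\right) \left(\left(1 - - \frac{4}{9}\right) + 17\right) = 463 \left(\left(1 + \frac{4}{9}\right) + 17\right) = 463 \left(\frac{13}{9} + 17\right) = 463 \cdot \frac{166}{9} = \frac{76858}{9}$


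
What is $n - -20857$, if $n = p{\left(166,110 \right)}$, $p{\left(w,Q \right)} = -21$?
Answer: $20836$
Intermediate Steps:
$n = -21$
$n - -20857 = -21 - -20857 = -21 + 20857 = 20836$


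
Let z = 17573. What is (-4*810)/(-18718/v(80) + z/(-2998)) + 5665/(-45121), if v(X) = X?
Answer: 8684208613735/648867097721 ≈ 13.384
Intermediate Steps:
(-4*810)/(-18718/v(80) + z/(-2998)) + 5665/(-45121) = (-4*810)/(-18718/80 + 17573/(-2998)) + 5665/(-45121) = -3240/(-18718*1/80 + 17573*(-1/2998)) + 5665*(-1/45121) = -3240/(-9359/40 - 17573/2998) - 5665/45121 = -3240/(-14380601/59960) - 5665/45121 = -3240*(-59960/14380601) - 5665/45121 = 194270400/14380601 - 5665/45121 = 8684208613735/648867097721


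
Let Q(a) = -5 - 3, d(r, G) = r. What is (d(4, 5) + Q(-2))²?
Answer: 16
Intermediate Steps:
Q(a) = -8
(d(4, 5) + Q(-2))² = (4 - 8)² = (-4)² = 16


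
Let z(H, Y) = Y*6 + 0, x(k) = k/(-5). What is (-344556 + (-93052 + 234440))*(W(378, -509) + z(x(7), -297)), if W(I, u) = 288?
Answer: 303532992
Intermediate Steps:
x(k) = -k/5 (x(k) = k*(-1/5) = -k/5)
z(H, Y) = 6*Y (z(H, Y) = 6*Y + 0 = 6*Y)
(-344556 + (-93052 + 234440))*(W(378, -509) + z(x(7), -297)) = (-344556 + (-93052 + 234440))*(288 + 6*(-297)) = (-344556 + 141388)*(288 - 1782) = -203168*(-1494) = 303532992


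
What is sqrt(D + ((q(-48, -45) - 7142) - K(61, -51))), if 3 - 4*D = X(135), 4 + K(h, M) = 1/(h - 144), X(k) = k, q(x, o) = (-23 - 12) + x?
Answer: I*sqrt(49972723)/83 ≈ 85.17*I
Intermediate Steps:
q(x, o) = -35 + x
K(h, M) = -4 + 1/(-144 + h) (K(h, M) = -4 + 1/(h - 144) = -4 + 1/(-144 + h))
D = -33 (D = 3/4 - 1/4*135 = 3/4 - 135/4 = -33)
sqrt(D + ((q(-48, -45) - 7142) - K(61, -51))) = sqrt(-33 + (((-35 - 48) - 7142) - (577 - 4*61)/(-144 + 61))) = sqrt(-33 + ((-83 - 7142) - (577 - 244)/(-83))) = sqrt(-33 + (-7225 - (-1)*333/83)) = sqrt(-33 + (-7225 - 1*(-333/83))) = sqrt(-33 + (-7225 + 333/83)) = sqrt(-33 - 599342/83) = sqrt(-602081/83) = I*sqrt(49972723)/83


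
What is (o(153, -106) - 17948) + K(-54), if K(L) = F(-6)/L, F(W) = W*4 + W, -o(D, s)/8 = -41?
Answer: -158575/9 ≈ -17619.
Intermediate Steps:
o(D, s) = 328 (o(D, s) = -8*(-41) = 328)
F(W) = 5*W (F(W) = 4*W + W = 5*W)
K(L) = -30/L (K(L) = (5*(-6))/L = -30/L)
(o(153, -106) - 17948) + K(-54) = (328 - 17948) - 30/(-54) = -17620 - 30*(-1/54) = -17620 + 5/9 = -158575/9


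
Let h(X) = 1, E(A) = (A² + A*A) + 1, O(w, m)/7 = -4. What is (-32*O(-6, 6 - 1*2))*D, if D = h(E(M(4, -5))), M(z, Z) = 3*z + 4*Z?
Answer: 896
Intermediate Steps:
O(w, m) = -28 (O(w, m) = 7*(-4) = -28)
E(A) = 1 + 2*A² (E(A) = (A² + A²) + 1 = 2*A² + 1 = 1 + 2*A²)
D = 1
(-32*O(-6, 6 - 1*2))*D = -32*(-28)*1 = 896*1 = 896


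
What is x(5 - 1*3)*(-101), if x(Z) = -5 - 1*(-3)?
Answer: 202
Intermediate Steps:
x(Z) = -2 (x(Z) = -5 + 3 = -2)
x(5 - 1*3)*(-101) = -2*(-101) = 202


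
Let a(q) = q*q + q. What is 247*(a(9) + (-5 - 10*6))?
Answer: 6175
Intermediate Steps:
a(q) = q + q² (a(q) = q² + q = q + q²)
247*(a(9) + (-5 - 10*6)) = 247*(9*(1 + 9) + (-5 - 10*6)) = 247*(9*10 + (-5 - 60)) = 247*(90 - 65) = 247*25 = 6175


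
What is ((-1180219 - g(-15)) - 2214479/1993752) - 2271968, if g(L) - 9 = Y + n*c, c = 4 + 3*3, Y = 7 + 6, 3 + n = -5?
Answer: -6882643462439/1993752 ≈ -3.4521e+6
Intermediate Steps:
n = -8 (n = -3 - 5 = -8)
Y = 13
c = 13 (c = 4 + 9 = 13)
g(L) = -82 (g(L) = 9 + (13 - 8*13) = 9 + (13 - 104) = 9 - 91 = -82)
((-1180219 - g(-15)) - 2214479/1993752) - 2271968 = ((-1180219 - 1*(-82)) - 2214479/1993752) - 2271968 = ((-1180219 + 82) - 2214479*1/1993752) - 2271968 = (-1180137 - 2214479/1993752) - 2271968 = -2352902718503/1993752 - 2271968 = -6882643462439/1993752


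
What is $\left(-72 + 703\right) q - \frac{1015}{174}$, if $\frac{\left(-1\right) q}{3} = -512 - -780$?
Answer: $- \frac{3043979}{6} \approx -5.0733 \cdot 10^{5}$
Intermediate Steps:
$q = -804$ ($q = - 3 \left(-512 - -780\right) = - 3 \left(-512 + 780\right) = \left(-3\right) 268 = -804$)
$\left(-72 + 703\right) q - \frac{1015}{174} = \left(-72 + 703\right) \left(-804\right) - \frac{1015}{174} = 631 \left(-804\right) - \frac{35}{6} = -507324 - \frac{35}{6} = - \frac{3043979}{6}$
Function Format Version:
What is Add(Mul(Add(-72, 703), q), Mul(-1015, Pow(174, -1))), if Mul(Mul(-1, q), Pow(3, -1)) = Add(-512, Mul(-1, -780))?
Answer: Rational(-3043979, 6) ≈ -5.0733e+5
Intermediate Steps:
q = -804 (q = Mul(-3, Add(-512, Mul(-1, -780))) = Mul(-3, Add(-512, 780)) = Mul(-3, 268) = -804)
Add(Mul(Add(-72, 703), q), Mul(-1015, Pow(174, -1))) = Add(Mul(Add(-72, 703), -804), Mul(-1015, Pow(174, -1))) = Add(Mul(631, -804), Mul(-1015, Rational(1, 174))) = Add(-507324, Rational(-35, 6)) = Rational(-3043979, 6)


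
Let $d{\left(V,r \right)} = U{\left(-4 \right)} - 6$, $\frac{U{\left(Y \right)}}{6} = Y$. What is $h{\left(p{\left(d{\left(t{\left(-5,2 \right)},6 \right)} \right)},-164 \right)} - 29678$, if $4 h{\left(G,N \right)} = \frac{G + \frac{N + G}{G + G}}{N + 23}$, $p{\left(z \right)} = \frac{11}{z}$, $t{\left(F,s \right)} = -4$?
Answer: $- \frac{1380935801}{46530} \approx -29678.0$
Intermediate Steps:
$U{\left(Y \right)} = 6 Y$
$d{\left(V,r \right)} = -30$ ($d{\left(V,r \right)} = 6 \left(-4\right) - 6 = -24 - 6 = -30$)
$h{\left(G,N \right)} = \frac{G + \frac{G + N}{2 G}}{4 \left(23 + N\right)}$ ($h{\left(G,N \right)} = \frac{\left(G + \frac{N + G}{G + G}\right) \frac{1}{N + 23}}{4} = \frac{\left(G + \frac{G + N}{2 G}\right) \frac{1}{23 + N}}{4} = \frac{\frac{1}{23 + N} \left(G + \frac{G + N}{2 G}\right)}{4} = \frac{G + \frac{G + N}{2 G}}{4 \left(23 + N\right)}$)
$h{\left(p{\left(d{\left(t{\left(-5,2 \right)},6 \right)} \right)},-164 \right)} - 29678 = \frac{\frac{11}{-30} - 164 + 2 \left(\frac{11}{-30}\right)^{2}}{8 \frac{11}{-30} \left(23 - 164\right)} - 29678 = \frac{11 \left(- \frac{1}{30}\right) - 164 + 2 \left(11 \left(- \frac{1}{30}\right)\right)^{2}}{8 \cdot 11 \left(- \frac{1}{30}\right) \left(-141\right)} - 29678 = \frac{1}{8} \frac{1}{- \frac{11}{30}} \left(- \frac{1}{141}\right) \left(- \frac{11}{30} - 164 + 2 \left(- \frac{11}{30}\right)^{2}\right) - 29678 = \frac{1}{8} \left(- \frac{30}{11}\right) \left(- \frac{1}{141}\right) \left(- \frac{11}{30} - 164 + 2 \cdot \frac{121}{900}\right) - 29678 = \frac{1}{8} \left(- \frac{30}{11}\right) \left(- \frac{1}{141}\right) \left(- \frac{11}{30} - 164 + \frac{121}{450}\right) - 29678 = \frac{1}{8} \left(- \frac{30}{11}\right) \left(- \frac{1}{141}\right) \left(- \frac{36922}{225}\right) - 29678 = - \frac{18461}{46530} - 29678 = - \frac{1380935801}{46530}$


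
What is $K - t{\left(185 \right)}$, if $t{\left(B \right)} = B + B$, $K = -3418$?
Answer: $-3788$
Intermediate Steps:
$t{\left(B \right)} = 2 B$
$K - t{\left(185 \right)} = -3418 - 2 \cdot 185 = -3418 - 370 = -3788$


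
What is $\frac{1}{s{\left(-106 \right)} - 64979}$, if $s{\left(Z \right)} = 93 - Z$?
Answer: $- \frac{1}{64780} \approx -1.5437 \cdot 10^{-5}$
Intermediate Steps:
$\frac{1}{s{\left(-106 \right)} - 64979} = \frac{1}{\left(93 - -106\right) - 64979} = \frac{1}{\left(93 + 106\right) - 64979} = \frac{1}{199 - 64979} = \frac{1}{-64780} = - \frac{1}{64780}$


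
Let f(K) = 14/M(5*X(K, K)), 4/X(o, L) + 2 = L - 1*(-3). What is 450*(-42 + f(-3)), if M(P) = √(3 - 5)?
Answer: -18900 - 3150*I*√2 ≈ -18900.0 - 4454.8*I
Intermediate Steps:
X(o, L) = 4/(1 + L) (X(o, L) = 4/(-2 + (L - 1*(-3))) = 4/(-2 + (L + 3)) = 4/(-2 + (3 + L)) = 4/(1 + L))
M(P) = I*√2 (M(P) = √(-2) = I*√2)
f(K) = -7*I*√2 (f(K) = 14/((I*√2)) = 14*(-I*√2/2) = -7*I*√2)
450*(-42 + f(-3)) = 450*(-42 - 7*I*√2) = -18900 - 3150*I*√2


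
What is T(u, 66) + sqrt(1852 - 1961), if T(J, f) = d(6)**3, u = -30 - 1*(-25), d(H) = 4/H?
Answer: 8/27 + I*sqrt(109) ≈ 0.2963 + 10.44*I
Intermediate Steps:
u = -5 (u = -30 + 25 = -5)
T(J, f) = 8/27 (T(J, f) = (4/6)**3 = (4*(1/6))**3 = (2/3)**3 = 8/27)
T(u, 66) + sqrt(1852 - 1961) = 8/27 + sqrt(1852 - 1961) = 8/27 + sqrt(-109) = 8/27 + I*sqrt(109)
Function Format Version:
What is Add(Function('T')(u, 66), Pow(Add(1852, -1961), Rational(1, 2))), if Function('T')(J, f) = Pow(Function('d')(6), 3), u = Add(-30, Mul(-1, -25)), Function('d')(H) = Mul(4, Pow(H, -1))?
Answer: Add(Rational(8, 27), Mul(I, Pow(109, Rational(1, 2)))) ≈ Add(0.29630, Mul(10.440, I))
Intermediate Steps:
u = -5 (u = Add(-30, 25) = -5)
Function('T')(J, f) = Rational(8, 27) (Function('T')(J, f) = Pow(Mul(4, Pow(6, -1)), 3) = Pow(Mul(4, Rational(1, 6)), 3) = Pow(Rational(2, 3), 3) = Rational(8, 27))
Add(Function('T')(u, 66), Pow(Add(1852, -1961), Rational(1, 2))) = Add(Rational(8, 27), Pow(Add(1852, -1961), Rational(1, 2))) = Add(Rational(8, 27), Pow(-109, Rational(1, 2))) = Add(Rational(8, 27), Mul(I, Pow(109, Rational(1, 2))))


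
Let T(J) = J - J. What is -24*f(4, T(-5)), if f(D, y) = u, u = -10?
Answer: 240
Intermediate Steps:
T(J) = 0
f(D, y) = -10
-24*f(4, T(-5)) = -24*(-10) = 240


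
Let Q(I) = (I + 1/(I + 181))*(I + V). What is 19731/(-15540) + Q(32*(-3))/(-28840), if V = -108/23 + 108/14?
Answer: -1153023749/730149490 ≈ -1.5792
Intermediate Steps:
V = 486/161 (V = -108*1/23 + 108*(1/14) = -108/23 + 54/7 = 486/161 ≈ 3.0186)
Q(I) = (486/161 + I)*(I + 1/(181 + I)) (Q(I) = (I + 1/(I + 181))*(I + 486/161) = (I + 1/(181 + I))*(486/161 + I) = (486/161 + I)*(I + 1/(181 + I)))
19731/(-15540) + Q(32*(-3))/(-28840) = 19731/(-15540) + ((486 + 161*(32*(-3))**3 + 29627*(32*(-3))**2 + 88127*(32*(-3)))/(161*(181 + 32*(-3))))/(-28840) = 19731*(-1/15540) + ((486 + 161*(-96)**3 + 29627*(-96)**2 + 88127*(-96))/(161*(181 - 96)))*(-1/28840) = -6577/5180 + ((1/161)*(486 + 161*(-884736) + 29627*9216 - 8460192)/85)*(-1/28840) = -6577/5180 + ((1/161)*(1/85)*(486 - 142442496 + 273042432 - 8460192))*(-1/28840) = -6577/5180 + ((1/161)*(1/85)*122140230)*(-1/28840) = -6577/5180 + (24428046/2737)*(-1/28840) = -6577/5180 - 12214023/39467540 = -1153023749/730149490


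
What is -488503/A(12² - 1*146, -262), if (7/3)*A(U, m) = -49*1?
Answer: 488503/21 ≈ 23262.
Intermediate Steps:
A(U, m) = -21 (A(U, m) = 3*(-49*1)/7 = (3/7)*(-49) = -21)
-488503/A(12² - 1*146, -262) = -488503/(-21) = -488503*(-1/21) = 488503/21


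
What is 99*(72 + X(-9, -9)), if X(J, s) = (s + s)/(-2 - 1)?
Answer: 7722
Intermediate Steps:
X(J, s) = -2*s/3 (X(J, s) = (2*s)/(-3) = (2*s)*(-1/3) = -2*s/3)
99*(72 + X(-9, -9)) = 99*(72 - 2/3*(-9)) = 99*(72 + 6) = 99*78 = 7722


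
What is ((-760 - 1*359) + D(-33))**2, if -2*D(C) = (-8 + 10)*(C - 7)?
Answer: 1164241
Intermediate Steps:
D(C) = 7 - C (D(C) = -(-8 + 10)*(C - 7)/2 = -(-7 + C) = -(-14 + 2*C)/2 = 7 - C)
((-760 - 1*359) + D(-33))**2 = ((-760 - 1*359) + (7 - 1*(-33)))**2 = ((-760 - 359) + (7 + 33))**2 = (-1119 + 40)**2 = (-1079)**2 = 1164241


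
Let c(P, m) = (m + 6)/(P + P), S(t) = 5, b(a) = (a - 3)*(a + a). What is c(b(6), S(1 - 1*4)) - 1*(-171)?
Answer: 12323/72 ≈ 171.15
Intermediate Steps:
b(a) = 2*a*(-3 + a) (b(a) = (-3 + a)*(2*a) = 2*a*(-3 + a))
c(P, m) = (6 + m)/(2*P) (c(P, m) = (6 + m)/((2*P)) = (6 + m)*(1/(2*P)) = (6 + m)/(2*P))
c(b(6), S(1 - 1*4)) - 1*(-171) = (6 + 5)/(2*((2*6*(-3 + 6)))) - 1*(-171) = (1/2)*11/(2*6*3) + 171 = (1/2)*11/36 + 171 = (1/2)*(1/36)*11 + 171 = 11/72 + 171 = 12323/72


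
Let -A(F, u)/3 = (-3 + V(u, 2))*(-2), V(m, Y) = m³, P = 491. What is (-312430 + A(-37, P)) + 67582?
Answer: 709979760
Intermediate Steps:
A(F, u) = -18 + 6*u³ (A(F, u) = -3*(-3 + u³)*(-2) = -3*(6 - 2*u³) = -18 + 6*u³)
(-312430 + A(-37, P)) + 67582 = (-312430 + (-18 + 6*491³)) + 67582 = (-312430 + (-18 + 6*118370771)) + 67582 = (-312430 + (-18 + 710224626)) + 67582 = (-312430 + 710224608) + 67582 = 709912178 + 67582 = 709979760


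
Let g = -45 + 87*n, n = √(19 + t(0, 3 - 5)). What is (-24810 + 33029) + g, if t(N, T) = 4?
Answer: 8174 + 87*√23 ≈ 8591.2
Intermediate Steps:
n = √23 (n = √(19 + 4) = √23 ≈ 4.7958)
g = -45 + 87*√23 ≈ 372.24
(-24810 + 33029) + g = (-24810 + 33029) + (-45 + 87*√23) = 8219 + (-45 + 87*√23) = 8174 + 87*√23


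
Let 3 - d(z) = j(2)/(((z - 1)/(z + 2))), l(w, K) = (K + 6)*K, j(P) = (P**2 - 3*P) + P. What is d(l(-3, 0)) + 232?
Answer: 235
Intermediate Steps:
j(P) = P**2 - 2*P
l(w, K) = K*(6 + K) (l(w, K) = (6 + K)*K = K*(6 + K))
d(z) = 3 (d(z) = 3 - 2*(-2 + 2)/((z - 1)/(z + 2)) = 3 - 2*0/((-1 + z)/(2 + z)) = 3 - 0/((-1 + z)/(2 + z)) = 3 - 0*(2 + z)/(-1 + z) = 3 - 1*0 = 3 + 0 = 3)
d(l(-3, 0)) + 232 = 3 + 232 = 235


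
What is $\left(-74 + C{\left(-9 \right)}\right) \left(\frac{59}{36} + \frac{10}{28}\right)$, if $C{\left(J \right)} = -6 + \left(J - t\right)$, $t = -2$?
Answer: $- \frac{14587}{84} \approx -173.65$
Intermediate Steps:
$C{\left(J \right)} = -4 + J$ ($C{\left(J \right)} = -6 + \left(J - -2\right) = -6 + \left(J + 2\right) = -6 + \left(2 + J\right) = -4 + J$)
$\left(-74 + C{\left(-9 \right)}\right) \left(\frac{59}{36} + \frac{10}{28}\right) = \left(-74 - 13\right) \left(\frac{59}{36} + \frac{10}{28}\right) = \left(-74 - 13\right) \left(59 \cdot \frac{1}{36} + 10 \cdot \frac{1}{28}\right) = - 87 \left(\frac{59}{36} + \frac{5}{14}\right) = \left(-87\right) \frac{503}{252} = - \frac{14587}{84}$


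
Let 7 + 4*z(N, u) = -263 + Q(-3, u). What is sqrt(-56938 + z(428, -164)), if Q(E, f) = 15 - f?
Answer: 11*I*sqrt(1883)/2 ≈ 238.66*I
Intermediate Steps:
z(N, u) = -255/4 - u/4 (z(N, u) = -7/4 + (-263 + (15 - u))/4 = -7/4 + (-248 - u)/4 = -7/4 + (-62 - u/4) = -255/4 - u/4)
sqrt(-56938 + z(428, -164)) = sqrt(-56938 + (-255/4 - 1/4*(-164))) = sqrt(-56938 + (-255/4 + 41)) = sqrt(-56938 - 91/4) = sqrt(-227843/4) = 11*I*sqrt(1883)/2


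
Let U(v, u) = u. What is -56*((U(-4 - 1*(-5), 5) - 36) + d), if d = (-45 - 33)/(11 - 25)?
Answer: 1424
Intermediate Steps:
d = 39/7 (d = -78/(-14) = -78*(-1/14) = 39/7 ≈ 5.5714)
-56*((U(-4 - 1*(-5), 5) - 36) + d) = -56*((5 - 36) + 39/7) = -56*(-31 + 39/7) = -56*(-178/7) = 1424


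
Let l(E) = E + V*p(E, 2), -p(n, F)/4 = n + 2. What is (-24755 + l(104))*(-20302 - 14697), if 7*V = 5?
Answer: 6113520323/7 ≈ 8.7336e+8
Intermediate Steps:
p(n, F) = -8 - 4*n (p(n, F) = -4*(n + 2) = -4*(2 + n) = -8 - 4*n)
V = 5/7 (V = (1/7)*5 = 5/7 ≈ 0.71429)
l(E) = -40/7 - 13*E/7 (l(E) = E + 5*(-8 - 4*E)/7 = E + (-40/7 - 20*E/7) = -40/7 - 13*E/7)
(-24755 + l(104))*(-20302 - 14697) = (-24755 + (-40/7 - 13/7*104))*(-20302 - 14697) = (-24755 + (-40/7 - 1352/7))*(-34999) = (-24755 - 1392/7)*(-34999) = -174677/7*(-34999) = 6113520323/7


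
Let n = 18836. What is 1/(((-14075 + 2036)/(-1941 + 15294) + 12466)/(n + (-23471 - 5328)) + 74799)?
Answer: 14781771/1105643194978 ≈ 1.3369e-5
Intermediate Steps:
1/(((-14075 + 2036)/(-1941 + 15294) + 12466)/(n + (-23471 - 5328)) + 74799) = 1/(((-14075 + 2036)/(-1941 + 15294) + 12466)/(18836 + (-23471 - 5328)) + 74799) = 1/((-12039/13353 + 12466)/(18836 - 28799) + 74799) = 1/((-12039*1/13353 + 12466)/(-9963) + 74799) = 1/((-4013/4451 + 12466)*(-1/9963) + 74799) = 1/((55482153/4451)*(-1/9963) + 74799) = 1/(-18494051/14781771 + 74799) = 1/(1105643194978/14781771) = 14781771/1105643194978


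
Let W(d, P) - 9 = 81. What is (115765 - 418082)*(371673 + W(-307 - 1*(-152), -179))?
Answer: -112390274871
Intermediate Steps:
W(d, P) = 90 (W(d, P) = 9 + 81 = 90)
(115765 - 418082)*(371673 + W(-307 - 1*(-152), -179)) = (115765 - 418082)*(371673 + 90) = -302317*371763 = -112390274871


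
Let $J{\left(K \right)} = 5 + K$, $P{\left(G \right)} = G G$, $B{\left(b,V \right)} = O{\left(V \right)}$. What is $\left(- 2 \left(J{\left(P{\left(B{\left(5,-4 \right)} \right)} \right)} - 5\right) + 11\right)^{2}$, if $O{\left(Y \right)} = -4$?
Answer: $441$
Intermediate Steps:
$B{\left(b,V \right)} = -4$
$P{\left(G \right)} = G^{2}$
$\left(- 2 \left(J{\left(P{\left(B{\left(5,-4 \right)} \right)} \right)} - 5\right) + 11\right)^{2} = \left(- 2 \left(\left(5 + \left(-4\right)^{2}\right) - 5\right) + 11\right)^{2} = \left(- 2 \left(\left(5 + 16\right) - 5\right) + 11\right)^{2} = \left(- 2 \left(21 - 5\right) + 11\right)^{2} = \left(\left(-2\right) 16 + 11\right)^{2} = \left(-32 + 11\right)^{2} = \left(-21\right)^{2} = 441$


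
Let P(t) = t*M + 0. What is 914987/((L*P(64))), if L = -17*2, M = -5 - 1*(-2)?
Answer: 914987/6528 ≈ 140.16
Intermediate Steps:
M = -3 (M = -5 + 2 = -3)
L = -34
P(t) = -3*t (P(t) = t*(-3) + 0 = -3*t + 0 = -3*t)
914987/((L*P(64))) = 914987/((-(-102)*64)) = 914987/((-34*(-192))) = 914987/6528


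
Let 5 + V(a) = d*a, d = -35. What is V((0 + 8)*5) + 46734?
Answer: 45329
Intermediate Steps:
V(a) = -5 - 35*a
V((0 + 8)*5) + 46734 = (-5 - 35*(0 + 8)*5) + 46734 = (-5 - 280*5) + 46734 = (-5 - 35*40) + 46734 = (-5 - 1400) + 46734 = -1405 + 46734 = 45329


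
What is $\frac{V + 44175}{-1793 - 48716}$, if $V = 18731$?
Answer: $- \frac{62906}{50509} \approx -1.2454$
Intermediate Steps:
$\frac{V + 44175}{-1793 - 48716} = \frac{18731 + 44175}{-1793 - 48716} = \frac{62906}{-50509} = 62906 \left(- \frac{1}{50509}\right) = - \frac{62906}{50509}$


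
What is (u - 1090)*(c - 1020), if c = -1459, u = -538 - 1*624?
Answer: 5582708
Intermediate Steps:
u = -1162 (u = -538 - 624 = -1162)
(u - 1090)*(c - 1020) = (-1162 - 1090)*(-1459 - 1020) = -2252*(-2479) = 5582708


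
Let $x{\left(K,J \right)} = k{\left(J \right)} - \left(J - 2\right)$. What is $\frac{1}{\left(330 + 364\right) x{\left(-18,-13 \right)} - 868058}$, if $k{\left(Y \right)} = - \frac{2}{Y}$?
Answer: $- \frac{13}{11148036} \approx -1.1661 \cdot 10^{-6}$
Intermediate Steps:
$x{\left(K,J \right)} = 2 - J - \frac{2}{J}$ ($x{\left(K,J \right)} = - \frac{2}{J} - \left(J - 2\right) = - \frac{2}{J} - \left(-2 + J\right) = 2 - J - \frac{2}{J}$)
$\frac{1}{\left(330 + 364\right) x{\left(-18,-13 \right)} - 868058} = \frac{1}{\left(330 + 364\right) \left(2 - -13 - \frac{2}{-13}\right) - 868058} = \frac{1}{694 \left(2 + 13 - - \frac{2}{13}\right) - 868058} = \frac{1}{694 \left(2 + 13 + \frac{2}{13}\right) - 868058} = \frac{1}{694 \cdot \frac{197}{13} - 868058} = \frac{1}{\frac{136718}{13} - 868058} = \frac{1}{- \frac{11148036}{13}} = - \frac{13}{11148036}$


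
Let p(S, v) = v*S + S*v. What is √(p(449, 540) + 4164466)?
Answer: √4649386 ≈ 2156.2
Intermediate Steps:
p(S, v) = 2*S*v (p(S, v) = S*v + S*v = 2*S*v)
√(p(449, 540) + 4164466) = √(2*449*540 + 4164466) = √(484920 + 4164466) = √4649386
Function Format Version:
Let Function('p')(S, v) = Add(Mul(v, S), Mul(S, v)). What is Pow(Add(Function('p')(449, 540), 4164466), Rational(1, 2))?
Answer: Pow(4649386, Rational(1, 2)) ≈ 2156.2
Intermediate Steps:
Function('p')(S, v) = Mul(2, S, v) (Function('p')(S, v) = Add(Mul(S, v), Mul(S, v)) = Mul(2, S, v))
Pow(Add(Function('p')(449, 540), 4164466), Rational(1, 2)) = Pow(Add(Mul(2, 449, 540), 4164466), Rational(1, 2)) = Pow(Add(484920, 4164466), Rational(1, 2)) = Pow(4649386, Rational(1, 2))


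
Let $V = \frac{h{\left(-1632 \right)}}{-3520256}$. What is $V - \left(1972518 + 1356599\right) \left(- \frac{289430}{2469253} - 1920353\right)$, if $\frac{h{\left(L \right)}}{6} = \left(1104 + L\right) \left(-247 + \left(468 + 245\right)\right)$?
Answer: $\frac{868300431156897745853803}{135818792012} \approx 6.3931 \cdot 10^{12}$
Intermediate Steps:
$h{\left(L \right)} = 3086784 + 2796 L$ ($h{\left(L \right)} = 6 \left(1104 + L\right) \left(-247 + \left(468 + 245\right)\right) = 6 \left(1104 + L\right) \left(-247 + 713\right) = 6 \left(1104 + L\right) 466 = 6 \left(514464 + 466 L\right) = 3086784 + 2796 L$)
$V = \frac{23067}{55004}$ ($V = \frac{3086784 + 2796 \left(-1632\right)}{-3520256} = \left(3086784 - 4563072\right) \left(- \frac{1}{3520256}\right) = \left(-1476288\right) \left(- \frac{1}{3520256}\right) = \frac{23067}{55004} \approx 0.41937$)
$V - \left(1972518 + 1356599\right) \left(- \frac{289430}{2469253} - 1920353\right) = \frac{23067}{55004} - \left(1972518 + 1356599\right) \left(- \frac{289430}{2469253} - 1920353\right) = \frac{23067}{55004} - 3329117 \left(\left(-289430\right) \frac{1}{2469253} - 1920353\right) = \frac{23067}{55004} - 3329117 \left(- \frac{289430}{2469253} - 1920353\right) = \frac{23067}{55004} - 3329117 \left(- \frac{4741837695739}{2469253}\right) = \frac{23067}{55004} - - \frac{15786132484125532463}{2469253} = \frac{23067}{55004} + \frac{15786132484125532463}{2469253} = \frac{868300431156897745853803}{135818792012}$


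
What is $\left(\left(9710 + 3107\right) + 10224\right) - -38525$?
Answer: $61566$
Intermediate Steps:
$\left(\left(9710 + 3107\right) + 10224\right) - -38525 = \left(12817 + 10224\right) + 38525 = 23041 + 38525 = 61566$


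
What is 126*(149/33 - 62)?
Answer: -79674/11 ≈ -7243.1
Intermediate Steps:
126*(149/33 - 62) = 126*(-1897/33) = -79674/11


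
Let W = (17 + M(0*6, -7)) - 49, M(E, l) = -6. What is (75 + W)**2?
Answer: 1369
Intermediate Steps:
W = -38 (W = (17 - 6) - 49 = 11 - 49 = -38)
(75 + W)**2 = (75 - 38)**2 = 37**2 = 1369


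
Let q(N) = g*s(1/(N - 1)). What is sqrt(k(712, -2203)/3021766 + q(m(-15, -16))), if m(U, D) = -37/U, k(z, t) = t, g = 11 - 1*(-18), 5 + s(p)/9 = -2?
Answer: I*sqrt(16682471106197710)/3021766 ≈ 42.743*I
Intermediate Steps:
s(p) = -63 (s(p) = -45 + 9*(-2) = -45 - 18 = -63)
g = 29 (g = 11 + 18 = 29)
q(N) = -1827 (q(N) = 29*(-63) = -1827)
sqrt(k(712, -2203)/3021766 + q(m(-15, -16))) = sqrt(-2203/3021766 - 1827) = sqrt(-5520768685/3021766) = I*sqrt(16682471106197710)/3021766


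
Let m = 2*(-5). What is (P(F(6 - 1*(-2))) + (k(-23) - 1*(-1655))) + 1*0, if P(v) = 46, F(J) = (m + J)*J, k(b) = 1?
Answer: 1702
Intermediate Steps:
m = -10
F(J) = J*(-10 + J) (F(J) = (-10 + J)*J = J*(-10 + J))
(P(F(6 - 1*(-2))) + (k(-23) - 1*(-1655))) + 1*0 = (46 + (1 - 1*(-1655))) + 1*0 = (46 + (1 + 1655)) + 0 = (46 + 1656) + 0 = 1702 + 0 = 1702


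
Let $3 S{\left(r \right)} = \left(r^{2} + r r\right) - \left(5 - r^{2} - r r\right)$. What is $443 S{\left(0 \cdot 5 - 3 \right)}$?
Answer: $\frac{13733}{3} \approx 4577.7$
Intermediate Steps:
$S{\left(r \right)} = - \frac{5}{3} + \frac{4 r^{2}}{3}$ ($S{\left(r \right)} = \frac{\left(r^{2} + r r\right) - \left(5 - r^{2} - r r\right)}{3} = \frac{\left(r^{2} + r^{2}\right) + \left(\left(r^{2} + r^{2}\right) - 5\right)}{3} = \frac{2 r^{2} + \left(2 r^{2} - 5\right)}{3} = \frac{2 r^{2} + \left(-5 + 2 r^{2}\right)}{3} = \frac{-5 + 4 r^{2}}{3} = - \frac{5}{3} + \frac{4 r^{2}}{3}$)
$443 S{\left(0 \cdot 5 - 3 \right)} = 443 \left(- \frac{5}{3} + \frac{4 \left(0 \cdot 5 - 3\right)^{2}}{3}\right) = 443 \left(- \frac{5}{3} + \frac{4 \left(0 - 3\right)^{2}}{3}\right) = 443 \left(- \frac{5}{3} + \frac{4 \left(-3\right)^{2}}{3}\right) = 443 \left(- \frac{5}{3} + \frac{4}{3} \cdot 9\right) = 443 \left(- \frac{5}{3} + 12\right) = 443 \cdot \frac{31}{3} = \frac{13733}{3}$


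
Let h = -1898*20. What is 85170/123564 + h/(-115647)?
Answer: 346193915/340233474 ≈ 1.0175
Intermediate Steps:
h = -37960
85170/123564 + h/(-115647) = 85170/123564 - 37960/(-115647) = 85170*(1/123564) - 37960*(-1/115647) = 14195/20594 + 37960/115647 = 346193915/340233474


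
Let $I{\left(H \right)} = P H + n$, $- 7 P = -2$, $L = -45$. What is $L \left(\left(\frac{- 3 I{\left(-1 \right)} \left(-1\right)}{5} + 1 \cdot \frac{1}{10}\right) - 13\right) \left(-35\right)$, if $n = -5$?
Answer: $- \frac{50625}{2} \approx -25313.0$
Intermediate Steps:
$P = \frac{2}{7}$ ($P = \left(- \frac{1}{7}\right) \left(-2\right) = \frac{2}{7} \approx 0.28571$)
$I{\left(H \right)} = -5 + \frac{2 H}{7}$ ($I{\left(H \right)} = \frac{2 H}{7} - 5 = -5 + \frac{2 H}{7}$)
$L \left(\left(\frac{- 3 I{\left(-1 \right)} \left(-1\right)}{5} + 1 \cdot \frac{1}{10}\right) - 13\right) \left(-35\right) = - 45 \left(\left(\frac{- 3 \left(-5 + \frac{2}{7} \left(-1\right)\right) \left(-1\right)}{5} + 1 \cdot \frac{1}{10}\right) - 13\right) \left(-35\right) = - 45 \left(\left(- 3 \left(-5 - \frac{2}{7}\right) \left(-1\right) \frac{1}{5} + 1 \cdot \frac{1}{10}\right) - 13\right) \left(-35\right) = - 45 \left(\left(\left(-3\right) \left(- \frac{37}{7}\right) \left(-1\right) \frac{1}{5} + \frac{1}{10}\right) - 13\right) \left(-35\right) = - 45 \left(\left(\frac{111}{7} \left(-1\right) \frac{1}{5} + \frac{1}{10}\right) - 13\right) \left(-35\right) = - 45 \left(\left(\left(- \frac{111}{7}\right) \frac{1}{5} + \frac{1}{10}\right) - 13\right) \left(-35\right) = - 45 \left(\left(- \frac{111}{35} + \frac{1}{10}\right) - 13\right) \left(-35\right) = - 45 \left(- \frac{43}{14} - 13\right) \left(-35\right) = \left(-45\right) \left(- \frac{225}{14}\right) \left(-35\right) = \frac{10125}{14} \left(-35\right) = - \frac{50625}{2}$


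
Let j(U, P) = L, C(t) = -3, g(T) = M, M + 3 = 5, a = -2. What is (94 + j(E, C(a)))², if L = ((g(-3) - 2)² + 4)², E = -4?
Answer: 12100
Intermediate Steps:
M = 2 (M = -3 + 5 = 2)
g(T) = 2
L = 16 (L = ((2 - 2)² + 4)² = (0² + 4)² = (0 + 4)² = 4² = 16)
j(U, P) = 16
(94 + j(E, C(a)))² = (94 + 16)² = 110² = 12100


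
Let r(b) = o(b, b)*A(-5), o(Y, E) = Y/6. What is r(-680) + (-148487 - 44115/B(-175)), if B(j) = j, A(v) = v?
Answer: -15505166/105 ≈ -1.4767e+5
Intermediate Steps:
o(Y, E) = Y/6 (o(Y, E) = Y*(⅙) = Y/6)
r(b) = -5*b/6 (r(b) = (b/6)*(-5) = -5*b/6)
r(-680) + (-148487 - 44115/B(-175)) = -⅚*(-680) + (-148487 - 44115/(-175)) = 1700/3 + (-148487 - 44115*(-1)/175) = 1700/3 + (-148487 - 1*(-8823/35)) = 1700/3 + (-148487 + 8823/35) = 1700/3 - 5188222/35 = -15505166/105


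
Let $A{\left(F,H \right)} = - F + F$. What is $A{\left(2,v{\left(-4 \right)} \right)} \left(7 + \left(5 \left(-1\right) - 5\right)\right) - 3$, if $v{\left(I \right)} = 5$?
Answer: $-3$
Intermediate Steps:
$A{\left(F,H \right)} = 0$
$A{\left(2,v{\left(-4 \right)} \right)} \left(7 + \left(5 \left(-1\right) - 5\right)\right) - 3 = 0 \left(7 + \left(5 \left(-1\right) - 5\right)\right) - 3 = 0 \left(7 - 10\right) - 3 = 0 \left(-3\right) - 3 = 0 - 3 = -3$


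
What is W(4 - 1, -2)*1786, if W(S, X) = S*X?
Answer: -10716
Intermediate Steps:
W(4 - 1, -2)*1786 = ((4 - 1)*(-2))*1786 = (3*(-2))*1786 = -6*1786 = -10716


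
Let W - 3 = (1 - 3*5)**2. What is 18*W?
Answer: 3582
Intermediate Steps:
W = 199 (W = 3 + (1 - 3*5)**2 = 3 + (1 - 15)**2 = 3 + (-14)**2 = 3 + 196 = 199)
18*W = 18*199 = 3582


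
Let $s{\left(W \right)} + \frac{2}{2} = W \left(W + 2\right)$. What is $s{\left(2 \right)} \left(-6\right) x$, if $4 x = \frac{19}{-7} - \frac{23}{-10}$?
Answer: $\frac{87}{20} \approx 4.35$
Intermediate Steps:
$s{\left(W \right)} = -1 + W \left(2 + W\right)$ ($s{\left(W \right)} = -1 + W \left(W + 2\right) = -1 + W \left(2 + W\right)$)
$x = - \frac{29}{280}$ ($x = \frac{\frac{19}{-7} - \frac{23}{-10}}{4} = \frac{19 \left(- \frac{1}{7}\right) - - \frac{23}{10}}{4} = \frac{- \frac{19}{7} + \frac{23}{10}}{4} = \frac{1}{4} \left(- \frac{29}{70}\right) = - \frac{29}{280} \approx -0.10357$)
$s{\left(2 \right)} \left(-6\right) x = \left(-1 + 2^{2} + 2 \cdot 2\right) \left(-6\right) \left(- \frac{29}{280}\right) = \left(-1 + 4 + 4\right) \left(-6\right) \left(- \frac{29}{280}\right) = 7 \left(-6\right) \left(- \frac{29}{280}\right) = \left(-42\right) \left(- \frac{29}{280}\right) = \frac{87}{20}$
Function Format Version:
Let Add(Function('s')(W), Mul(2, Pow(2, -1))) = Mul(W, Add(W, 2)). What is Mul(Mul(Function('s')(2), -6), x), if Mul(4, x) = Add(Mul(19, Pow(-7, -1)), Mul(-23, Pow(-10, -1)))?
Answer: Rational(87, 20) ≈ 4.3500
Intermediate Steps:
Function('s')(W) = Add(-1, Mul(W, Add(2, W))) (Function('s')(W) = Add(-1, Mul(W, Add(W, 2))) = Add(-1, Mul(W, Add(2, W))))
x = Rational(-29, 280) (x = Mul(Rational(1, 4), Add(Mul(19, Pow(-7, -1)), Mul(-23, Pow(-10, -1)))) = Mul(Rational(1, 4), Add(Mul(19, Rational(-1, 7)), Mul(-23, Rational(-1, 10)))) = Mul(Rational(1, 4), Add(Rational(-19, 7), Rational(23, 10))) = Mul(Rational(1, 4), Rational(-29, 70)) = Rational(-29, 280) ≈ -0.10357)
Mul(Mul(Function('s')(2), -6), x) = Mul(Mul(Add(-1, Pow(2, 2), Mul(2, 2)), -6), Rational(-29, 280)) = Mul(Mul(Add(-1, 4, 4), -6), Rational(-29, 280)) = Mul(Mul(7, -6), Rational(-29, 280)) = Mul(-42, Rational(-29, 280)) = Rational(87, 20)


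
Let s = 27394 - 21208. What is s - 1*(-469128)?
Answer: 475314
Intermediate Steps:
s = 6186
s - 1*(-469128) = 6186 - 1*(-469128) = 6186 + 469128 = 475314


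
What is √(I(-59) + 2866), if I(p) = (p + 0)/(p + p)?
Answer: 21*√26/2 ≈ 53.540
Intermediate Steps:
I(p) = ½ (I(p) = p/((2*p)) = p*(1/(2*p)) = ½)
√(I(-59) + 2866) = √(½ + 2866) = √(5733/2) = 21*√26/2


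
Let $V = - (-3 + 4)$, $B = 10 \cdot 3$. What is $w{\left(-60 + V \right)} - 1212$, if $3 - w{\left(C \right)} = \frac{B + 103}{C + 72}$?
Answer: $- \frac{13432}{11} \approx -1221.1$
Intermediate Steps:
$B = 30$
$V = -1$ ($V = \left(-1\right) 1 = -1$)
$w{\left(C \right)} = 3 - \frac{133}{72 + C}$ ($w{\left(C \right)} = 3 - \frac{30 + 103}{C + 72} = 3 - \frac{133}{72 + C}$)
$w{\left(-60 + V \right)} - 1212 = \frac{83 + 3 \left(-60 - 1\right)}{72 - 61} - 1212 = \frac{83 + 3 \left(-61\right)}{72 - 61} - 1212 = \frac{83 - 183}{11} - 1212 = \frac{1}{11} \left(-100\right) - 1212 = - \frac{100}{11} - 1212 = - \frac{13432}{11}$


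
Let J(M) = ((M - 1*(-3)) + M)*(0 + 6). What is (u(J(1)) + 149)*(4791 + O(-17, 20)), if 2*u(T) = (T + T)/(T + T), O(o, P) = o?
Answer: 713713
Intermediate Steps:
J(M) = 18 + 12*M (J(M) = ((M + 3) + M)*6 = ((3 + M) + M)*6 = (3 + 2*M)*6 = 18 + 12*M)
u(T) = 1/2 (u(T) = ((T + T)/(T + T))/2 = ((2*T)/((2*T)))/2 = ((2*T)*(1/(2*T)))/2 = (1/2)*1 = 1/2)
(u(J(1)) + 149)*(4791 + O(-17, 20)) = (1/2 + 149)*(4791 - 17) = (299/2)*4774 = 713713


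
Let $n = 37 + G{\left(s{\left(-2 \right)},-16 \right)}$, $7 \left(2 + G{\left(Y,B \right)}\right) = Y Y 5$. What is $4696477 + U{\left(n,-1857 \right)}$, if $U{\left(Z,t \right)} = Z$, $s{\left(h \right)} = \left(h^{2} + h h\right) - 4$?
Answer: $\frac{32875664}{7} \approx 4.6965 \cdot 10^{6}$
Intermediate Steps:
$s{\left(h \right)} = -4 + 2 h^{2}$ ($s{\left(h \right)} = \left(h^{2} + h^{2}\right) - 4 = 2 h^{2} - 4 = -4 + 2 h^{2}$)
$G{\left(Y,B \right)} = -2 + \frac{5 Y^{2}}{7}$ ($G{\left(Y,B \right)} = -2 + \frac{Y Y 5}{7} = -2 + \frac{Y^{2} \cdot 5}{7} = -2 + \frac{5 Y^{2}}{7}$)
$n = \frac{325}{7}$ ($n = 37 - \left(2 - \frac{5 \left(-4 + 2 \left(-2\right)^{2}\right)^{2}}{7}\right) = 37 - \left(2 - \frac{5 \left(-4 + 2 \cdot 4\right)^{2}}{7}\right) = 37 - \left(2 - \frac{5 \left(-4 + 8\right)^{2}}{7}\right) = 37 - \left(2 - \frac{5 \cdot 4^{2}}{7}\right) = 37 + \left(-2 + \frac{5}{7} \cdot 16\right) = 37 + \left(-2 + \frac{80}{7}\right) = 37 + \frac{66}{7} = \frac{325}{7} \approx 46.429$)
$4696477 + U{\left(n,-1857 \right)} = 4696477 + \frac{325}{7} = \frac{32875664}{7}$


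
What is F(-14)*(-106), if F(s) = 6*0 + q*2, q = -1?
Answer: 212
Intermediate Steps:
F(s) = -2 (F(s) = 6*0 - 1*2 = 0 - 2 = -2)
F(-14)*(-106) = -2*(-106) = 212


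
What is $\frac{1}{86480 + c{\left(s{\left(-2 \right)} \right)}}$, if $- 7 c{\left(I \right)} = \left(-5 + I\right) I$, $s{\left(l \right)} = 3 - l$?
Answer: $\frac{1}{86480} \approx 1.1563 \cdot 10^{-5}$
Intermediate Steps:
$c{\left(I \right)} = - \frac{I \left(-5 + I\right)}{7}$ ($c{\left(I \right)} = - \frac{\left(-5 + I\right) I}{7} = - \frac{I \left(-5 + I\right)}{7}$)
$\frac{1}{86480 + c{\left(s{\left(-2 \right)} \right)}} = \frac{1}{86480 + \frac{\left(3 - -2\right) \left(5 - \left(3 - -2\right)\right)}{7}} = \frac{1}{86480 + \frac{\left(3 + 2\right) \left(5 - \left(3 + 2\right)\right)}{7}} = \frac{1}{86480 + \frac{1}{7} \cdot 5 \left(5 - 5\right)} = \frac{1}{86480 + \frac{1}{7} \cdot 5 \cdot 0} = \frac{1}{86480 + 0} = \frac{1}{86480}$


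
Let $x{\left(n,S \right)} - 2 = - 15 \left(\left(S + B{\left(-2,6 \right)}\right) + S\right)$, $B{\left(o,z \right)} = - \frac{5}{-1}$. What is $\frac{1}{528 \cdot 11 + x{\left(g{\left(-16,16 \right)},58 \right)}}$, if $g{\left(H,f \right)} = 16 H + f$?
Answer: $\frac{1}{3995} \approx 0.00025031$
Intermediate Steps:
$B{\left(o,z \right)} = 5$ ($B{\left(o,z \right)} = \left(-5\right) \left(-1\right) = 5$)
$g{\left(H,f \right)} = f + 16 H$
$x{\left(n,S \right)} = -73 - 30 S$ ($x{\left(n,S \right)} = 2 - 15 \left(\left(S + 5\right) + S\right) = 2 - 15 \left(\left(5 + S\right) + S\right) = 2 - 15 \left(5 + 2 S\right) = 2 - \left(75 + 30 S\right) = -73 - 30 S$)
$\frac{1}{528 \cdot 11 + x{\left(g{\left(-16,16 \right)},58 \right)}} = \frac{1}{528 \cdot 11 - 1813} = \frac{1}{5808 - 1813} = \frac{1}{3995}$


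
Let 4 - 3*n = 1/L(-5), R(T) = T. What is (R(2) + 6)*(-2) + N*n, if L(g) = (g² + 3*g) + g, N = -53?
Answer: -1247/15 ≈ -83.133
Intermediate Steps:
L(g) = g² + 4*g
n = 19/15 (n = 4/3 - (-1/(5*(4 - 5)))/3 = 4/3 - 1/(3*((-5*(-1)))) = 4/3 - ⅓/5 = 4/3 - ⅓*⅕ = 4/3 - 1/15 = 19/15 ≈ 1.2667)
(R(2) + 6)*(-2) + N*n = (2 + 6)*(-2) - 53*19/15 = 8*(-2) - 1007/15 = -16 - 1007/15 = -1247/15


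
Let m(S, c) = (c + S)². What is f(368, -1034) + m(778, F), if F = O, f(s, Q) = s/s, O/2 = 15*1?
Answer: 652865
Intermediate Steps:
O = 30 (O = 2*(15*1) = 2*15 = 30)
f(s, Q) = 1
F = 30
m(S, c) = (S + c)²
f(368, -1034) + m(778, F) = 1 + (778 + 30)² = 1 + 808² = 1 + 652864 = 652865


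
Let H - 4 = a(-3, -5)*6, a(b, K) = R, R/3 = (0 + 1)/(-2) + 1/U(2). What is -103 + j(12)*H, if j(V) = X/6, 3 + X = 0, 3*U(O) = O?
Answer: -114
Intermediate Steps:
U(O) = O/3
X = -3 (X = -3 + 0 = -3)
R = 3 (R = 3*((0 + 1)/(-2) + 1/((⅓)*2)) = 3*(1*(-½) + 1/(⅔)) = 3*(-½ + 1*(3/2)) = 3*(-½ + 3/2) = 3*1 = 3)
a(b, K) = 3
j(V) = -½ (j(V) = -3/6 = -3*⅙ = -½)
H = 22 (H = 4 + 3*6 = 4 + 18 = 22)
-103 + j(12)*H = -103 - ½*22 = -103 - 11 = -114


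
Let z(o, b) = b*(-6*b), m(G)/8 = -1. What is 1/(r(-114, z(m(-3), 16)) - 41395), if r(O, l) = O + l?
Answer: -1/43045 ≈ -2.3231e-5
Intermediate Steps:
m(G) = -8 (m(G) = 8*(-1) = -8)
z(o, b) = -6*b**2
1/(r(-114, z(m(-3), 16)) - 41395) = 1/((-114 - 6*16**2) - 41395) = 1/((-114 - 6*256) - 41395) = 1/((-114 - 1536) - 41395) = 1/(-1650 - 41395) = 1/(-43045) = -1/43045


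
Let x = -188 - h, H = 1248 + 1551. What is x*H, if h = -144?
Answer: -123156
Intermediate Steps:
H = 2799
x = -44 (x = -188 - 1*(-144) = -188 + 144 = -44)
x*H = -44*2799 = -123156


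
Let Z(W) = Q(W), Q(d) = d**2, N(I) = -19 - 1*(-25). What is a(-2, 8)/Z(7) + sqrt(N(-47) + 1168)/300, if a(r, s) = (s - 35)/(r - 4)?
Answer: 9/98 + sqrt(1174)/300 ≈ 0.20605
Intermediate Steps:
a(r, s) = (-35 + s)/(-4 + r)
N(I) = 6 (N(I) = -19 + 25 = 6)
Z(W) = W**2
a(-2, 8)/Z(7) + sqrt(N(-47) + 1168)/300 = ((-35 + 8)/(-4 - 2))/(7**2) + sqrt(6 + 1168)/300 = (-27/(-6))/49 + sqrt(1174)*(1/300) = -1/6*(-27)*(1/49) + sqrt(1174)/300 = (9/2)*(1/49) + sqrt(1174)/300 = 9/98 + sqrt(1174)/300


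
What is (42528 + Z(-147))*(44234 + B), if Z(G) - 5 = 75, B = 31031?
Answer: 3206891120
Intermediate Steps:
Z(G) = 80 (Z(G) = 5 + 75 = 80)
(42528 + Z(-147))*(44234 + B) = (42528 + 80)*(44234 + 31031) = 42608*75265 = 3206891120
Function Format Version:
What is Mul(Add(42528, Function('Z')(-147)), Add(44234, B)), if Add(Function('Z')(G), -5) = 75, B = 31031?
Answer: 3206891120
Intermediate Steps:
Function('Z')(G) = 80 (Function('Z')(G) = Add(5, 75) = 80)
Mul(Add(42528, Function('Z')(-147)), Add(44234, B)) = Mul(Add(42528, 80), Add(44234, 31031)) = Mul(42608, 75265) = 3206891120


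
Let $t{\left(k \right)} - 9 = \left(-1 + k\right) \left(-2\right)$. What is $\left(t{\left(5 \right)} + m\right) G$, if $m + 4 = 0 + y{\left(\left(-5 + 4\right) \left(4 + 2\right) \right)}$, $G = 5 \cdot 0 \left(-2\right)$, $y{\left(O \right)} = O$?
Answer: $0$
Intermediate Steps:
$G = 0$ ($G = 0 \left(-2\right) = 0$)
$t{\left(k \right)} = 11 - 2 k$ ($t{\left(k \right)} = 9 + \left(-1 + k\right) \left(-2\right) = 9 - \left(-2 + 2 k\right) = 11 - 2 k$)
$m = -10$ ($m = -4 + \left(0 + \left(-5 + 4\right) \left(4 + 2\right)\right) = -4 + \left(0 - 6\right) = -4 - 6 = -10$)
$\left(t{\left(5 \right)} + m\right) G = \left(\left(11 - 10\right) - 10\right) 0 = \left(1 - 10\right) 0 = \left(-9\right) 0 = 0$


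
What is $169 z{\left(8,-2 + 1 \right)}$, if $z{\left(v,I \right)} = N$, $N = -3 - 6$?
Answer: $-1521$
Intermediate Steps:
$N = -9$ ($N = -3 - 6 = -9$)
$z{\left(v,I \right)} = -9$
$169 z{\left(8,-2 + 1 \right)} = 169 \left(-9\right) = -1521$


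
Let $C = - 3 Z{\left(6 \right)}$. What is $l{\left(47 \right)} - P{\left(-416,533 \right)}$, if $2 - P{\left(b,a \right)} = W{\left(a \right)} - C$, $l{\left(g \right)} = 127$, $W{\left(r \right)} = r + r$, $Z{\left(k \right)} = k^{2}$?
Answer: $1299$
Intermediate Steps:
$W{\left(r \right)} = 2 r$
$C = -108$ ($C = - 3 \cdot 6^{2} = \left(-3\right) 36 = -108$)
$P{\left(b,a \right)} = -106 - 2 a$ ($P{\left(b,a \right)} = 2 - \left(2 a - -108\right) = 2 - \left(2 a + 108\right) = 2 - \left(108 + 2 a\right) = -106 - 2 a$)
$l{\left(47 \right)} - P{\left(-416,533 \right)} = 127 - \left(-106 - 1066\right) = 127 - -1172 = 127 + 1172 = 1299$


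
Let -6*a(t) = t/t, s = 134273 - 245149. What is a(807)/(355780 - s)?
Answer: -1/2799936 ≈ -3.5715e-7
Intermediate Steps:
s = -110876
a(t) = -⅙ (a(t) = -t/(6*t) = -⅙*1 = -⅙)
a(807)/(355780 - s) = -1/(6*(355780 - 1*(-110876))) = -1/(6*(355780 + 110876)) = -⅙/466656 = -⅙*1/466656 = -1/2799936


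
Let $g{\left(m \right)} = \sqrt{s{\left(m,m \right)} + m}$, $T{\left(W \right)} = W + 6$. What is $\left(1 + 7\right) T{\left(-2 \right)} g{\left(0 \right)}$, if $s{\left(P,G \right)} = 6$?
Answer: $32 \sqrt{6} \approx 78.384$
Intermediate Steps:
$T{\left(W \right)} = 6 + W$
$g{\left(m \right)} = \sqrt{6 + m}$
$\left(1 + 7\right) T{\left(-2 \right)} g{\left(0 \right)} = \left(1 + 7\right) \left(6 - 2\right) \sqrt{6 + 0} = 8 \cdot 4 \sqrt{6} = 32 \sqrt{6}$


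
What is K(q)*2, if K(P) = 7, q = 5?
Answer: 14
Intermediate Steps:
K(q)*2 = 7*2 = 14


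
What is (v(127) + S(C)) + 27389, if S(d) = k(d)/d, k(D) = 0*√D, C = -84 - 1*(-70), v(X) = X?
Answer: 27516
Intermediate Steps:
C = -14 (C = -84 + 70 = -14)
k(D) = 0
S(d) = 0 (S(d) = 0/d = 0)
(v(127) + S(C)) + 27389 = (127 + 0) + 27389 = 127 + 27389 = 27516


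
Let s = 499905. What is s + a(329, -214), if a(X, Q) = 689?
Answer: 500594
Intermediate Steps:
s + a(329, -214) = 499905 + 689 = 500594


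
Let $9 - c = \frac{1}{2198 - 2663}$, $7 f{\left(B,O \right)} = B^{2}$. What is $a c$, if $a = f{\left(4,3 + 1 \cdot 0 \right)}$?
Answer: $\frac{9568}{465} \approx 20.576$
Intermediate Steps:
$f{\left(B,O \right)} = \frac{B^{2}}{7}$
$c = \frac{4186}{465}$ ($c = 9 - \frac{1}{2198 - 2663} = 9 - \frac{1}{-465} = 9 - - \frac{1}{465} = 9 + \frac{1}{465} = \frac{4186}{465} \approx 9.0022$)
$a = \frac{16}{7}$ ($a = \frac{4^{2}}{7} = \frac{1}{7} \cdot 16 = \frac{16}{7} \approx 2.2857$)
$a c = \frac{16}{7} \cdot \frac{4186}{465} = \frac{9568}{465}$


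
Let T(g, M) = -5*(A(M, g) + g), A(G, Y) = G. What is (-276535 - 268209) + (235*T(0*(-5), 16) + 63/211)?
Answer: -118907721/211 ≈ -5.6354e+5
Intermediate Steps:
T(g, M) = -5*M - 5*g (T(g, M) = -5*(M + g) = -5*M - 5*g)
(-276535 - 268209) + (235*T(0*(-5), 16) + 63/211) = (-276535 - 268209) + (235*(-5*16 - 0*(-5)) + 63/211) = -544744 + (235*(-80 - 5*0) + 63*(1/211)) = -544744 + (235*(-80 + 0) + 63/211) = -544744 + (235*(-80) + 63/211) = -544744 + (-18800 + 63/211) = -544744 - 3966737/211 = -118907721/211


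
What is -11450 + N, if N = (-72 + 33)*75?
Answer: -14375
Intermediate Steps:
N = -2925 (N = -39*75 = -2925)
-11450 + N = -11450 - 2925 = -14375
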